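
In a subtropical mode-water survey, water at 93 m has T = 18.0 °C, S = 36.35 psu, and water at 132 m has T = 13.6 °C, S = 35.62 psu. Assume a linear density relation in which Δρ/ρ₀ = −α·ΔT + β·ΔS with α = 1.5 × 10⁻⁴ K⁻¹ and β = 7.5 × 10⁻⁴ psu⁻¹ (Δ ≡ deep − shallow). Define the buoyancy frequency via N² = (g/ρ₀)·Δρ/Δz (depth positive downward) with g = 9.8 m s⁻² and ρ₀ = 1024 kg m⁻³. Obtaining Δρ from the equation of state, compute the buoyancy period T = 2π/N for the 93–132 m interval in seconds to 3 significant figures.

1.18 × 10³ s

ΔT = -4.4 K, ΔS = -0.73 psu (deep − shallow).
Δρ/ρ₀ = −αΔT + βΔS = 6.60 × 10⁻⁴ − 5.475 × 10⁻⁴ = 1.125 × 10⁻⁴, so Δρ ≈ 0.1152 kg m⁻³.
N² = (g/ρ₀)·Δρ/Δz = g·(Δρ/ρ₀)/Δz = 9.8 × 1.125 × 10⁻⁴ / 39 = 2.8269 × 10⁻⁵ s⁻².
N = √(2.8269 × 10⁻⁵) = 5.3169 × 10⁻³ rad s⁻¹ → T = 2π/N = 1.1817 × 10³ s ≈ 1.18 × 10³ s.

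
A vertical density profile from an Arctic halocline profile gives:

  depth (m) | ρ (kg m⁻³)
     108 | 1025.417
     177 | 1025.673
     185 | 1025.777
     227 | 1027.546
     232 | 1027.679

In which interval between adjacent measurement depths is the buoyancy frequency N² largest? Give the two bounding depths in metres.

Compute the density gradient over each adjacent pair:
  108–177 m: Δρ/Δz = 0.256/69 = 3.7 × 10⁻³ kg m⁻⁴
  177–185 m: Δρ/Δz = 0.104/8 = 0.013 kg m⁻⁴
  185–227 m: Δρ/Δz = 1.769/42 = 0.042 kg m⁻⁴
  227–232 m: Δρ/Δz = 0.133/5 = 0.027 kg m⁻⁴
The largest gradient is in the 185–227 m interval — the pycnocline.

185–227 m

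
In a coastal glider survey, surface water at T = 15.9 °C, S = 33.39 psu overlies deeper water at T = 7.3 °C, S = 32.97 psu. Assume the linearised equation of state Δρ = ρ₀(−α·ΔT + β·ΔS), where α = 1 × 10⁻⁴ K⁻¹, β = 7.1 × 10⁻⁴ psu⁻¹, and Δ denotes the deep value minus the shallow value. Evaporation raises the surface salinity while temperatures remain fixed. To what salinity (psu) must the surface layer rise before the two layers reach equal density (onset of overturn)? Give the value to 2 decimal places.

Neutral buoyancy requires −α(T_deep − T_surf) + β(S_deep − S_surf′) = 0.
S_surf′ = S_deep − (α/β)·ΔT = 32.97 − (1 × 10⁻⁴/7.1 × 10⁻⁴)·(-8.6) = 34.1813 psu.
Increase required: 34.1813 − 33.39 = 0.7913 psu.

34.18 psu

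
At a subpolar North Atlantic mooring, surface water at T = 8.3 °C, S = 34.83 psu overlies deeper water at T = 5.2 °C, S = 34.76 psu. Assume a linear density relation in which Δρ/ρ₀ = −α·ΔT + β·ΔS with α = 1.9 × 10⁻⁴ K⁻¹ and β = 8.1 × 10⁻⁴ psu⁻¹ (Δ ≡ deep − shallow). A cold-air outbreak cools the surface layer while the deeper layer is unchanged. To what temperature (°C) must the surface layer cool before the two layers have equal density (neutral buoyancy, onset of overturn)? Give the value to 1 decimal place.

5.5 °C

Neutral buoyancy requires Δρ = 0, i.e. −α(T_deep − T_surf′) + β(S_deep − S_surf) = 0.
T_surf′ = T_deep − (β/α)·ΔS = 5.2 − (8.1 × 10⁻⁴/1.9 × 10⁻⁴)·(-0.07) = 5.498 °C.
Cooling required: 8.3 − (5.498) = 2.802 °C.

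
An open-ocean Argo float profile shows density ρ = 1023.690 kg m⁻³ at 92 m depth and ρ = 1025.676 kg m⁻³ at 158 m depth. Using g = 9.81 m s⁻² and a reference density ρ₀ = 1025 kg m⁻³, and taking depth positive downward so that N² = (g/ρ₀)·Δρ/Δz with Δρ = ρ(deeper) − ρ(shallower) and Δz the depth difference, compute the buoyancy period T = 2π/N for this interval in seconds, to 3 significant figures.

370 s

Δρ = 1025.676 − 1023.690 = 1.986 kg m⁻³ over Δz = 158 − 92 = 66 m.
N² = (9.81/1025) × (1.986/66) = 2.8799 × 10⁻⁴ s⁻².
N = √(2.8799 × 10⁻⁴) = 0.016970 rad s⁻¹, so T = 2π/N = 370.25 s ≈ 370 s.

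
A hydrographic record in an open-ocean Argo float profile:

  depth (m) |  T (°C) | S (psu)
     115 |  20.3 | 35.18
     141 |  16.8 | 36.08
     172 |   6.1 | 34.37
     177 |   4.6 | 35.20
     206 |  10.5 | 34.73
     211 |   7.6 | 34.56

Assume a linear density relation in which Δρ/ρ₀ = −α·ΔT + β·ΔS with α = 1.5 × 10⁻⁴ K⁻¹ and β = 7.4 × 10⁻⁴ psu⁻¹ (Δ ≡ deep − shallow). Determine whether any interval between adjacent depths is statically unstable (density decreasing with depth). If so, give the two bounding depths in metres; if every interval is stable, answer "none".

Evaluate Δρ/ρ₀ = −αΔT + βΔS across each adjacent pair:
  115–141 m: −αΔT+βΔS = −(1.5 × 10⁻⁴)(-3.5)+(7.4 × 10⁻⁴)(+0.90) = 1.2 × 10⁻³ → stable
  141–172 m: −αΔT+βΔS = −(1.5 × 10⁻⁴)(-10.7)+(7.4 × 10⁻⁴)(-1.71) = 3.4 × 10⁻⁴ → stable
  172–177 m: −αΔT+βΔS = −(1.5 × 10⁻⁴)(-1.5)+(7.4 × 10⁻⁴)(+0.83) = 8.4 × 10⁻⁴ → stable
  177–206 m: −αΔT+βΔS = −(1.5 × 10⁻⁴)(+5.9)+(7.4 × 10⁻⁴)(-0.47) = -1.2 × 10⁻³ → UNSTABLE
  206–211 m: −αΔT+βΔS = −(1.5 × 10⁻⁴)(-2.9)+(7.4 × 10⁻⁴)(-0.17) = 3.1 × 10⁻⁴ → stable
The 177–206 m interval has Δρ < 0: lighter water underlies denser water.

177–206 m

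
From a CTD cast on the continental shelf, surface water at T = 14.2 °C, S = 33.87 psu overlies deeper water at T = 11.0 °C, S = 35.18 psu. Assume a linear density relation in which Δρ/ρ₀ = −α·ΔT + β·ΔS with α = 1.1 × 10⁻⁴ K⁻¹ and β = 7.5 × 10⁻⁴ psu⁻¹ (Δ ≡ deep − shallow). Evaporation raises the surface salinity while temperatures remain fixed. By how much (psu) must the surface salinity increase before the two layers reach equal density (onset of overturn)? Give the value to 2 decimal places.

Neutral buoyancy requires −α(T_deep − T_surf) + β(S_deep − S_surf′) = 0.
S_surf′ = S_deep − (α/β)·ΔT = 35.18 − (1.1 × 10⁻⁴/7.5 × 10⁻⁴)·(-3.2) = 35.6493 psu.
Increase required: 35.6493 − 33.87 = 1.7793 psu.

1.78 psu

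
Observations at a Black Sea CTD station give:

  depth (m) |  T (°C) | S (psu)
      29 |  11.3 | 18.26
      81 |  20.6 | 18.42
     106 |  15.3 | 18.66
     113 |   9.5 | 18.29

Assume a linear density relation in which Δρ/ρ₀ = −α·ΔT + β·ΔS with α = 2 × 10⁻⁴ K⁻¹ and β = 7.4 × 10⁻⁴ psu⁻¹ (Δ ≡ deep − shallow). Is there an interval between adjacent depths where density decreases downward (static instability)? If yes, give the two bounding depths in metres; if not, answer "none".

Evaluate Δρ/ρ₀ = −αΔT + βΔS across each adjacent pair:
  29–81 m: −αΔT+βΔS = −(2 × 10⁻⁴)(+9.3)+(7.4 × 10⁻⁴)(+0.16) = -1.7 × 10⁻³ → UNSTABLE
  81–106 m: −αΔT+βΔS = −(2 × 10⁻⁴)(-5.3)+(7.4 × 10⁻⁴)(+0.24) = 1.2 × 10⁻³ → stable
  106–113 m: −αΔT+βΔS = −(2 × 10⁻⁴)(-5.8)+(7.4 × 10⁻⁴)(-0.37) = 8.9 × 10⁻⁴ → stable
The 29–81 m interval has Δρ < 0: lighter water underlies denser water.

29–81 m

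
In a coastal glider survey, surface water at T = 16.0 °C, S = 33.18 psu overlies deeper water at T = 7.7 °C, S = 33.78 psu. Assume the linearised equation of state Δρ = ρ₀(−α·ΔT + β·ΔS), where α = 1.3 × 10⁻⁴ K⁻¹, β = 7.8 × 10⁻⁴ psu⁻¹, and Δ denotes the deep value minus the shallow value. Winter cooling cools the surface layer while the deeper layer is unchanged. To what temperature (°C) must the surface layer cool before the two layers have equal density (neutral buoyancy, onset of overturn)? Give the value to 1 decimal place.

4.1 °C

Neutral buoyancy requires Δρ = 0, i.e. −α(T_deep − T_surf′) + β(S_deep − S_surf) = 0.
T_surf′ = T_deep − (β/α)·ΔS = 7.7 − (7.8 × 10⁻⁴/1.3 × 10⁻⁴)·(+0.60) = 4.100 °C.
Cooling required: 16.0 − (4.100) = 11.900 °C.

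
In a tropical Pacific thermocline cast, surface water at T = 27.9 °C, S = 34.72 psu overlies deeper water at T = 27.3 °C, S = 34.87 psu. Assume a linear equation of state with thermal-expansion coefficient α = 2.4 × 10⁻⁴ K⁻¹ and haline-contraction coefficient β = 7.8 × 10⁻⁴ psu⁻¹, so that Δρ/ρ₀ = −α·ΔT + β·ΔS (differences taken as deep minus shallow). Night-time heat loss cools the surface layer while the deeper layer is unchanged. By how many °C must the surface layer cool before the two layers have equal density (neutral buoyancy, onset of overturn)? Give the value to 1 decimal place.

Neutral buoyancy requires Δρ = 0, i.e. −α(T_deep − T_surf′) + β(S_deep − S_surf) = 0.
T_surf′ = T_deep − (β/α)·ΔS = 27.3 − (7.8 × 10⁻⁴/2.4 × 10⁻⁴)·(+0.15) = 26.812 °C.
Cooling required: 27.9 − (26.812) = 1.088 °C.

1.1 °C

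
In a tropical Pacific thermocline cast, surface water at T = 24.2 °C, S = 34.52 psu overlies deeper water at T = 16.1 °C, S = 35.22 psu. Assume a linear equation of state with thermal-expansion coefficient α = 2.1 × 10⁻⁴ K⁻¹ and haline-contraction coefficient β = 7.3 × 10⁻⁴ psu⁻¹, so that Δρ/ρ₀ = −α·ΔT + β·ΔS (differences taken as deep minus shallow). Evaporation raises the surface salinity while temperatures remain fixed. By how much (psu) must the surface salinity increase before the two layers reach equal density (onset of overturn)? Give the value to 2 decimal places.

3.03 psu

Neutral buoyancy requires −α(T_deep − T_surf) + β(S_deep − S_surf′) = 0.
S_surf′ = S_deep − (α/β)·ΔT = 35.22 − (2.1 × 10⁻⁴/7.3 × 10⁻⁴)·(-8.1) = 37.5501 psu.
Increase required: 37.5501 − 34.52 = 3.0301 psu.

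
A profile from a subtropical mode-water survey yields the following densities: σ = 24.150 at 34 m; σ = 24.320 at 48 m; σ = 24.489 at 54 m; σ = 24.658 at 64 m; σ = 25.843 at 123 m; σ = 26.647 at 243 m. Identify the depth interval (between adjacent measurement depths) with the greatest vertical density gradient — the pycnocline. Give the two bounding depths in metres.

48–54 m

Compute the density gradient over each adjacent pair:
  34–48 m: Δρ/Δz = 0.170/14 = 0.012 kg m⁻⁴
  48–54 m: Δρ/Δz = 0.169/6 = 0.028 kg m⁻⁴
  54–64 m: Δρ/Δz = 0.169/10 = 0.017 kg m⁻⁴
  64–123 m: Δρ/Δz = 1.185/59 = 0.020 kg m⁻⁴
  123–243 m: Δρ/Δz = 0.804/120 = 6.7 × 10⁻³ kg m⁻⁴
The largest gradient is in the 48–54 m interval — the pycnocline.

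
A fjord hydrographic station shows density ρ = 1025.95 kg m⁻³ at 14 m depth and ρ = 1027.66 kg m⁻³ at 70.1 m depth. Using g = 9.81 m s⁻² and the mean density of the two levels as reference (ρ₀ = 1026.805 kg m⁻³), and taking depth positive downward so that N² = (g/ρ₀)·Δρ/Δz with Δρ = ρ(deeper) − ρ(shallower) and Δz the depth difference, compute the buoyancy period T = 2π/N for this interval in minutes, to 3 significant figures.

Δρ = 1027.66 − 1025.95 = 1.71 kg m⁻³ over Δz = 70.1 − 14 = 56.1 m.
N² = (9.81/1026.805) × (1.71/56.1) = 2.9122 × 10⁻⁴ s⁻².
N = √(2.9122 × 10⁻⁴) = 0.017065 rad s⁻¹, so T = 2π/N = 368.19 s = 6.1365 min ≈ 6.14 min.

6.14 min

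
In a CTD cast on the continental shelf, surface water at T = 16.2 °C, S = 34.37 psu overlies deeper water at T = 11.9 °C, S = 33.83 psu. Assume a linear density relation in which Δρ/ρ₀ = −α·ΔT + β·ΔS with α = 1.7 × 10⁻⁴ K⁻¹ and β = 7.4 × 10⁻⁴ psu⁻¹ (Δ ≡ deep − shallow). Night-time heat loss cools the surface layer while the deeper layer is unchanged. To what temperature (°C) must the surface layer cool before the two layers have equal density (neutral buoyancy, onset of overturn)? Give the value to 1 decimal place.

14.3 °C

Neutral buoyancy requires Δρ = 0, i.e. −α(T_deep − T_surf′) + β(S_deep − S_surf) = 0.
T_surf′ = T_deep − (β/α)·ΔS = 11.9 − (7.4 × 10⁻⁴/1.7 × 10⁻⁴)·(-0.54) = 14.251 °C.
Cooling required: 16.2 − (14.251) = 1.949 °C.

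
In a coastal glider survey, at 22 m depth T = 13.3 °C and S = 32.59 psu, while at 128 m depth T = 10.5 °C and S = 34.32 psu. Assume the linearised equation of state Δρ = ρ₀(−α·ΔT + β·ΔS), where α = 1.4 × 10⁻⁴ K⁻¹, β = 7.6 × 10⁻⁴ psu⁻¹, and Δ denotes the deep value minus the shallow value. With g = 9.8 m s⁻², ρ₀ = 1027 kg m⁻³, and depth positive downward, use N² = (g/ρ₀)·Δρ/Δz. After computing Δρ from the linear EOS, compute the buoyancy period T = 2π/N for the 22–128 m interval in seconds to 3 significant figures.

500 s

ΔT = -2.8 K, ΔS = +1.73 psu (deep − shallow).
Δρ/ρ₀ = −αΔT + βΔS = 3.92 × 10⁻⁴ + 1.3148 × 10⁻³ = 1.7068 × 10⁻³, so Δρ ≈ 1.753 kg m⁻³.
N² = (g/ρ₀)·Δρ/Δz = g·(Δρ/ρ₀)/Δz = 9.8 × 1.7068 × 10⁻³ / 106 = 1.5780 × 10⁻⁴ s⁻².
N = √(1.5780 × 10⁻⁴) = 0.012562 rad s⁻¹ → T = 2π/N = 500.17 s ≈ 500 s.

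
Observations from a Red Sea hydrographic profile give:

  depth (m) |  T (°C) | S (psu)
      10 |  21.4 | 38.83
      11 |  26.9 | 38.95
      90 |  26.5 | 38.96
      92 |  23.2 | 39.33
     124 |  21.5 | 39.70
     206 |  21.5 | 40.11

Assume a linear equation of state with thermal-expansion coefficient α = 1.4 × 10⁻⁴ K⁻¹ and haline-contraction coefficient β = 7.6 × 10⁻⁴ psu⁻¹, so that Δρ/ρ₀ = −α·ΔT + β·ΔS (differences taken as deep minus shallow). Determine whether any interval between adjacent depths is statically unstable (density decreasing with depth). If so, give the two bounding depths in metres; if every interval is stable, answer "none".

10–11 m

Evaluate Δρ/ρ₀ = −αΔT + βΔS across each adjacent pair:
  10–11 m: −αΔT+βΔS = −(1.4 × 10⁻⁴)(+5.5)+(7.6 × 10⁻⁴)(+0.12) = -6.8 × 10⁻⁴ → UNSTABLE
  11–90 m: −αΔT+βΔS = −(1.4 × 10⁻⁴)(-0.4)+(7.6 × 10⁻⁴)(+0.01) = 6.4 × 10⁻⁵ → stable
  90–92 m: −αΔT+βΔS = −(1.4 × 10⁻⁴)(-3.3)+(7.6 × 10⁻⁴)(+0.37) = 7.4 × 10⁻⁴ → stable
  92–124 m: −αΔT+βΔS = −(1.4 × 10⁻⁴)(-1.7)+(7.6 × 10⁻⁴)(+0.37) = 5.2 × 10⁻⁴ → stable
  124–206 m: −αΔT+βΔS = −(1.4 × 10⁻⁴)(+0.0)+(7.6 × 10⁻⁴)(+0.41) = 3.1 × 10⁻⁴ → stable
The 10–11 m interval has Δρ < 0: lighter water underlies denser water.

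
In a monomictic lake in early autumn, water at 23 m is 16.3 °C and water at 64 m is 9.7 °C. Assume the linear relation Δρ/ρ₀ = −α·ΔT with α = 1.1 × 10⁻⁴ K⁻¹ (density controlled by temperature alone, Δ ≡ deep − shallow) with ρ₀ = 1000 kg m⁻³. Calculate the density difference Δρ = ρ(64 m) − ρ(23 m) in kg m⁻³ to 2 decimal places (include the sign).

+0.73 kg m⁻³

ΔT = -6.6 K, Δρ/ρ₀ = −αΔT = 7.26 × 10⁻⁴.
Δρ = 1000 × (7.26 × 10⁻⁴) = +0.73 kg m⁻³.
Positive Δρ: denser below, stable.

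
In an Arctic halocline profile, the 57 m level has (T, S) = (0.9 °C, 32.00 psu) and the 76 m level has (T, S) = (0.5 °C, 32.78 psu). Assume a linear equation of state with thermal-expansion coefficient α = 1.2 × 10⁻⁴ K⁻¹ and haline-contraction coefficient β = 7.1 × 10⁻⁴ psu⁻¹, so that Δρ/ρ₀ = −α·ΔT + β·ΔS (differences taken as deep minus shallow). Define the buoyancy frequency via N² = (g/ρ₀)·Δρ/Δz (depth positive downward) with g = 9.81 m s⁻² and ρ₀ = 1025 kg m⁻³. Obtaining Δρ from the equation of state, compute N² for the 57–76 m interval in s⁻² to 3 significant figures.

ΔT = -0.4 K, ΔS = +0.78 psu (deep − shallow).
Δρ/ρ₀ = −αΔT + βΔS = 4.80 × 10⁻⁵ + 5.538 × 10⁻⁴ = 6.018 × 10⁻⁴, so Δρ ≈ 0.6168 kg m⁻³.
N² = (g/ρ₀)·Δρ/Δz = g·(Δρ/ρ₀)/Δz = 9.81 × 6.018 × 10⁻⁴ / 19 = 3.1072 × 10⁻⁴ s⁻² ≈ 3.11 × 10⁻⁴ s⁻².

3.11 × 10⁻⁴ s⁻²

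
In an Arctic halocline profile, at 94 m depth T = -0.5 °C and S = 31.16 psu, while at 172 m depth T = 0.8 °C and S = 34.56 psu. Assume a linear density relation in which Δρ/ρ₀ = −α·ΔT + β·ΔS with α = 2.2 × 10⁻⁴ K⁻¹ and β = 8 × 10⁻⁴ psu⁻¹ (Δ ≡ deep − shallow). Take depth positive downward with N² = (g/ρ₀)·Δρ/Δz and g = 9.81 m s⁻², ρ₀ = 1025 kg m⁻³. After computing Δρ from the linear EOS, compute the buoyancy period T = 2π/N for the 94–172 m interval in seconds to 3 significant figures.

359 s

ΔT = +1.3 K, ΔS = +3.40 psu (deep − shallow).
Δρ/ρ₀ = −αΔT + βΔS = -2.86 × 10⁻⁴ + 2.72 × 10⁻³ = 2.434 × 10⁻³, so Δρ ≈ 2.495 kg m⁻³.
N² = (g/ρ₀)·Δρ/Δz = g·(Δρ/ρ₀)/Δz = 9.81 × 2.434 × 10⁻³ / 78 = 3.0612 × 10⁻⁴ s⁻².
N = √(3.0612 × 10⁻⁴) = 0.017496 rad s⁻¹ → T = 2π/N = 359.12 s ≈ 359 s.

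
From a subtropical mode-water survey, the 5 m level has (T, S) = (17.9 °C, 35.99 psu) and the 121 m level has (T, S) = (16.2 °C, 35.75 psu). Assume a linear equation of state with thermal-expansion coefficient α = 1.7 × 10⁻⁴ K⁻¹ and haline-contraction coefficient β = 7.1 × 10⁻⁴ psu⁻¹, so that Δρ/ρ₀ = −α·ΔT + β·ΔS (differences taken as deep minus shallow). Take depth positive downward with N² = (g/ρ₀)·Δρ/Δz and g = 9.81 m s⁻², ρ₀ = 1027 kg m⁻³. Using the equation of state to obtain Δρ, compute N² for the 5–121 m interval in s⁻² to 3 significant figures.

1.00 × 10⁻⁵ s⁻²

ΔT = -1.7 K, ΔS = -0.24 psu (deep − shallow).
Δρ/ρ₀ = −αΔT + βΔS = 2.89 × 10⁻⁴ − 1.704 × 10⁻⁴ = 1.186 × 10⁻⁴, so Δρ ≈ 0.1218 kg m⁻³.
N² = (g/ρ₀)·Δρ/Δz = g·(Δρ/ρ₀)/Δz = 9.81 × 1.186 × 10⁻⁴ / 116 = 1.0030 × 10⁻⁵ s⁻² ≈ 1.00 × 10⁻⁵ s⁻².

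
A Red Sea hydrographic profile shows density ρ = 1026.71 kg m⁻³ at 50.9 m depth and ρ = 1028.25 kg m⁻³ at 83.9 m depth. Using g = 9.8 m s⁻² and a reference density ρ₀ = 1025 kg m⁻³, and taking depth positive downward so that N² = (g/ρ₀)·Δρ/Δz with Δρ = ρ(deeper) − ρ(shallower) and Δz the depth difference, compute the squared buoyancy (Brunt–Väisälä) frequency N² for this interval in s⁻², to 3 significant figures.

4.46 × 10⁻⁴ s⁻²

Δρ = 1028.25 − 1026.71 = 1.54 kg m⁻³ over Δz = 83.9 − 50.9 = 33 m.
N² = (9.8/1025) × (1.54/33) = 4.4618 × 10⁻⁴ s⁻² ≈ 4.46 × 10⁻⁴ s⁻².
N² > 0, so the interval is statically stable.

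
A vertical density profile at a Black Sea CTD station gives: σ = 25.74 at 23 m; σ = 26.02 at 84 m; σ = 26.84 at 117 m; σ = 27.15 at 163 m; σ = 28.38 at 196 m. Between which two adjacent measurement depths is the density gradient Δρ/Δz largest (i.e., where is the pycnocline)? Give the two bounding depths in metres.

Compute the density gradient over each adjacent pair:
  23–84 m: Δρ/Δz = 0.28/61 = 4.6 × 10⁻³ kg m⁻⁴
  84–117 m: Δρ/Δz = 0.82/33 = 0.025 kg m⁻⁴
  117–163 m: Δρ/Δz = 0.31/46 = 6.7 × 10⁻³ kg m⁻⁴
  163–196 m: Δρ/Δz = 1.23/33 = 0.037 kg m⁻⁴
The largest gradient is in the 163–196 m interval — the pycnocline.

163–196 m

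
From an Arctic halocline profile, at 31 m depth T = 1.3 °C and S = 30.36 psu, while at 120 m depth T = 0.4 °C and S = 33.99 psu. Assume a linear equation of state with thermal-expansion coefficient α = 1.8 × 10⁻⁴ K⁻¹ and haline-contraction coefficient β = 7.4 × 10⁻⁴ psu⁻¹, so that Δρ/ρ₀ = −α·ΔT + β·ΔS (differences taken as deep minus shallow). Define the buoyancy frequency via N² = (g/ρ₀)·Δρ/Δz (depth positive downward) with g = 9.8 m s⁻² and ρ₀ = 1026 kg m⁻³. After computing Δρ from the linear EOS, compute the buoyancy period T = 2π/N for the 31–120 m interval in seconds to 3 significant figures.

355 s

ΔT = -0.9 K, ΔS = +3.63 psu (deep − shallow).
Δρ/ρ₀ = −αΔT + βΔS = 1.62 × 10⁻⁴ + 2.6862 × 10⁻³ = 2.8482 × 10⁻³, so Δρ ≈ 2.922 kg m⁻³.
N² = (g/ρ₀)·Δρ/Δz = g·(Δρ/ρ₀)/Δz = 9.8 × 2.8482 × 10⁻³ / 89 = 3.1362 × 10⁻⁴ s⁻².
N = √(3.1362 × 10⁻⁴) = 0.017709 rad s⁻¹ → T = 2π/N = 354.80 s ≈ 355 s.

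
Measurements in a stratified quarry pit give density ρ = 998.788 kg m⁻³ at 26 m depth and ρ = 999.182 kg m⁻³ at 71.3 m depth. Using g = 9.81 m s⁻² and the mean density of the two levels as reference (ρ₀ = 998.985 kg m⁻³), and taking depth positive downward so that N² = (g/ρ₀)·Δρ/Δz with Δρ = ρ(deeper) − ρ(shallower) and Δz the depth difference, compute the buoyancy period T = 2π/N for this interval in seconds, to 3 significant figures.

Δρ = 999.182 − 998.788 = 0.394 kg m⁻³ over Δz = 71.3 − 26 = 45.3 m.
N² = (9.81/998.985) × (0.394/45.3) = 8.5410 × 10⁻⁵ s⁻².
N = √(8.5410 × 10⁻⁵) = 9.2418 × 10⁻³ rad s⁻¹, so T = 2π/N = 679.87 s ≈ 680 s.

680 s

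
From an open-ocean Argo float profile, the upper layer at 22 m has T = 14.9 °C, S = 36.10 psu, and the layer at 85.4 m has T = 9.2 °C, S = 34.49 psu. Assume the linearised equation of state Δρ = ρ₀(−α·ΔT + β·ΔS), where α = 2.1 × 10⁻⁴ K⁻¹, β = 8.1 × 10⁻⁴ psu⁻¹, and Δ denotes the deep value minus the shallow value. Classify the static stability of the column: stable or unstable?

ΔT = 9.2 − 14.9 = -5.7 K and ΔS = 34.49 − 36.10 = -1.61 psu (deep − shallow).
−αΔT = 1.197 × 10⁻³; βΔS = -1.3041 × 10⁻³; sum Δρ/ρ₀ = -1.071 × 10⁻⁴.
Δρ/ρ₀ < 0, so Δρ < 0: deeper water is lighter → statically unstable; the column would overturn.

unstable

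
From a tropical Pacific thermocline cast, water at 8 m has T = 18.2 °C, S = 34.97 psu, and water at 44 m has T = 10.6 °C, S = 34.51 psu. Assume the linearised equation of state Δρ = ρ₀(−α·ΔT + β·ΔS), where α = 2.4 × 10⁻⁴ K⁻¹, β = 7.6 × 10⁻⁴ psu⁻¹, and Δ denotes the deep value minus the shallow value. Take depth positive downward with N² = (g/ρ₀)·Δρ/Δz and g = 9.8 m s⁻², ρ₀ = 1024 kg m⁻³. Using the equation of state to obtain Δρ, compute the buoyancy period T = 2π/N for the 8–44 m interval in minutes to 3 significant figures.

ΔT = -7.6 K, ΔS = -0.46 psu (deep − shallow).
Δρ/ρ₀ = −αΔT + βΔS = 1.824 × 10⁻³ − 3.496 × 10⁻⁴ = 1.4744 × 10⁻³, so Δρ ≈ 1.510 kg m⁻³.
N² = (g/ρ₀)·Δρ/Δz = g·(Δρ/ρ₀)/Δz = 9.8 × 1.4744 × 10⁻³ / 36 = 4.0136 × 10⁻⁴ s⁻².
N = √(4.0136 × 10⁻⁴) = 0.020034 rad s⁻¹ → T = 2π/N = 313.63 s = 5.2272 min ≈ 5.23 min.

5.23 min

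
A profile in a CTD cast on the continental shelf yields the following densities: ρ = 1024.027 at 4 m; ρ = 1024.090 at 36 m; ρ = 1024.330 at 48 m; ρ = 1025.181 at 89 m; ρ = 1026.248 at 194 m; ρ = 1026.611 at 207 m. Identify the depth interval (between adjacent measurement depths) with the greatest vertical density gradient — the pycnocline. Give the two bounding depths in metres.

Compute the density gradient over each adjacent pair:
  4–36 m: Δρ/Δz = 0.063/32 = 2.0 × 10⁻³ kg m⁻⁴
  36–48 m: Δρ/Δz = 0.240/12 = 0.020 kg m⁻⁴
  48–89 m: Δρ/Δz = 0.851/41 = 0.021 kg m⁻⁴
  89–194 m: Δρ/Δz = 1.067/105 = 0.010 kg m⁻⁴
  194–207 m: Δρ/Δz = 0.363/13 = 0.028 kg m⁻⁴
The largest gradient is in the 194–207 m interval — the pycnocline.

194–207 m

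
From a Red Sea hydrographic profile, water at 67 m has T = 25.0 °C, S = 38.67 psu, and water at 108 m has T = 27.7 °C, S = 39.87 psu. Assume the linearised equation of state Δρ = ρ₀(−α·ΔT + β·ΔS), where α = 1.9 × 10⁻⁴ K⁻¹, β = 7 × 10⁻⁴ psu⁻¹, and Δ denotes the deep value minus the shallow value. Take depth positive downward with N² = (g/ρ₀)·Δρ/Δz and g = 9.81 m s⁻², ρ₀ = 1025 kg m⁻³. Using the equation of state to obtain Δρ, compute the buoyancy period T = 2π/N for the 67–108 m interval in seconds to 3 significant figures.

710 s

ΔT = +2.7 K, ΔS = +1.20 psu (deep − shallow).
Δρ/ρ₀ = −αΔT + βΔS = -5.13 × 10⁻⁴ + 8.40 × 10⁻⁴ = 3.27 × 10⁻⁴, so Δρ ≈ 0.3352 kg m⁻³.
N² = (g/ρ₀)·Δρ/Δz = g·(Δρ/ρ₀)/Δz = 9.81 × 3.27 × 10⁻⁴ / 41 = 7.8241 × 10⁻⁵ s⁻².
N = √(7.8241 × 10⁻⁵) = 8.8454 × 10⁻³ rad s⁻¹ → T = 2π/N = 710.33 s ≈ 710 s.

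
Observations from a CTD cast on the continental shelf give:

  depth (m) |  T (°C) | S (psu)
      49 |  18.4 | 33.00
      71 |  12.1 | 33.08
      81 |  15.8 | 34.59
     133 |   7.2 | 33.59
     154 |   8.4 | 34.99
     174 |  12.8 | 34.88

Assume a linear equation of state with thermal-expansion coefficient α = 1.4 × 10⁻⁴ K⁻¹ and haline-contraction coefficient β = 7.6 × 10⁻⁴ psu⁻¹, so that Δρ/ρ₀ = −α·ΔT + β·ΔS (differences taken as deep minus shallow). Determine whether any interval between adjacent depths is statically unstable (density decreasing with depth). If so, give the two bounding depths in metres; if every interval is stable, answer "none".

154–174 m

Evaluate Δρ/ρ₀ = −αΔT + βΔS across each adjacent pair:
  49–71 m: −αΔT+βΔS = −(1.4 × 10⁻⁴)(-6.3)+(7.6 × 10⁻⁴)(+0.08) = 9.4 × 10⁻⁴ → stable
  71–81 m: −αΔT+βΔS = −(1.4 × 10⁻⁴)(+3.7)+(7.6 × 10⁻⁴)(+1.51) = 6.3 × 10⁻⁴ → stable
  81–133 m: −αΔT+βΔS = −(1.4 × 10⁻⁴)(-8.6)+(7.6 × 10⁻⁴)(-1.00) = 4.4 × 10⁻⁴ → stable
  133–154 m: −αΔT+βΔS = −(1.4 × 10⁻⁴)(+1.2)+(7.6 × 10⁻⁴)(+1.40) = 9.0 × 10⁻⁴ → stable
  154–174 m: −αΔT+βΔS = −(1.4 × 10⁻⁴)(+4.4)+(7.6 × 10⁻⁴)(-0.11) = -7.0 × 10⁻⁴ → UNSTABLE
The 154–174 m interval has Δρ < 0: lighter water underlies denser water.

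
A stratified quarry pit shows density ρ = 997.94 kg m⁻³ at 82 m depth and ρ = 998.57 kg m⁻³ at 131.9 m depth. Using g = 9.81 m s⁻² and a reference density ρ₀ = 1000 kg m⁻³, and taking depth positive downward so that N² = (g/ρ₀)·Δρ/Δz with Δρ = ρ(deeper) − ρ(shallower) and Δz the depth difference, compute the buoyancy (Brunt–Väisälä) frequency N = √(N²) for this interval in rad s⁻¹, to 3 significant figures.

Δρ = 998.57 − 997.94 = 0.63 kg m⁻³ over Δz = 131.9 − 82 = 49.9 m.
N² = (9.81/1000) × (0.63/49.9) = 1.2385 × 10⁻⁴ s⁻².
N = √(1.2385 × 10⁻⁴) = 0.011129 rad s⁻¹ ≈ 0.0111 rad s⁻¹.

0.0111 rad s⁻¹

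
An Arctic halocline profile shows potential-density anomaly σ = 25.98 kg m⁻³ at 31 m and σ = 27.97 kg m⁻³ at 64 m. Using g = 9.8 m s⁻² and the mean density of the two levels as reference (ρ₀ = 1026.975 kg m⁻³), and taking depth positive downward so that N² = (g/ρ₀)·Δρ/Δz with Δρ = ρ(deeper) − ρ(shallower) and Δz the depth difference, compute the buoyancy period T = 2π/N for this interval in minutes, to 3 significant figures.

Δρ = 1027.97 − 1025.98 = 1.99 kg m⁻³ over Δz = 64 − 31 = 33 m.
N² = (9.8/1026.975) × (1.99/33) = 5.7545 × 10⁻⁴ s⁻².
N = √(5.7545 × 10⁻⁴) = 0.023989 rad s⁻¹, so T = 2π/N = 261.92 s = 4.3653 min ≈ 4.37 min.

4.37 min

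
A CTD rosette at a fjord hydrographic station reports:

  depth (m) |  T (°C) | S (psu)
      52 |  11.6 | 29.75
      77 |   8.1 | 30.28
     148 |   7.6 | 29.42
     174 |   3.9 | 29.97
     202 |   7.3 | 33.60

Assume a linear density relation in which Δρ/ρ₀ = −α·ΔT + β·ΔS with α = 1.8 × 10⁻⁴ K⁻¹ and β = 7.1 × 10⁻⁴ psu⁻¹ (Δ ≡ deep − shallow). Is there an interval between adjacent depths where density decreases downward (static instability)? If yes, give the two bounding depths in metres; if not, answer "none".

77–148 m

Evaluate Δρ/ρ₀ = −αΔT + βΔS across each adjacent pair:
  52–77 m: −αΔT+βΔS = −(1.8 × 10⁻⁴)(-3.5)+(7.1 × 10⁻⁴)(+0.53) = 1.0 × 10⁻³ → stable
  77–148 m: −αΔT+βΔS = −(1.8 × 10⁻⁴)(-0.5)+(7.1 × 10⁻⁴)(-0.86) = -5.2 × 10⁻⁴ → UNSTABLE
  148–174 m: −αΔT+βΔS = −(1.8 × 10⁻⁴)(-3.7)+(7.1 × 10⁻⁴)(+0.55) = 1.1 × 10⁻³ → stable
  174–202 m: −αΔT+βΔS = −(1.8 × 10⁻⁴)(+3.4)+(7.1 × 10⁻⁴)(+3.63) = 2.0 × 10⁻³ → stable
The 77–148 m interval has Δρ < 0: lighter water underlies denser water.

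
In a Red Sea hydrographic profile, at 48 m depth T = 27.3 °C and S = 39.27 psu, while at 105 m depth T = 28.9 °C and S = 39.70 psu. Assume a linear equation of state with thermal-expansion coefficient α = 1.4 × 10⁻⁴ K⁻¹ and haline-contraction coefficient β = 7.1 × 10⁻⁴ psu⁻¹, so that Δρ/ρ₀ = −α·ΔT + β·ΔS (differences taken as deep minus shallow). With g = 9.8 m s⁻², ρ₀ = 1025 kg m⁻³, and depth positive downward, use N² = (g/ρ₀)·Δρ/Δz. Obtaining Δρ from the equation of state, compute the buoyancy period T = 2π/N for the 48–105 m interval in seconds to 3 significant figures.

1.68 × 10³ s

ΔT = +1.6 K, ΔS = +0.43 psu (deep − shallow).
Δρ/ρ₀ = −αΔT + βΔS = -2.24 × 10⁻⁴ + 3.053 × 10⁻⁴ = 8.13 × 10⁻⁵, so Δρ ≈ 0.08333 kg m⁻³.
N² = (g/ρ₀)·Δρ/Δz = g·(Δρ/ρ₀)/Δz = 9.8 × 8.13 × 10⁻⁵ / 57 = 1.3978 × 10⁻⁵ s⁻².
N = √(1.3978 × 10⁻⁵) = 3.7387 × 10⁻³ rad s⁻¹ → T = 2π/N = 1.6806 × 10³ s ≈ 1.68 × 10³ s.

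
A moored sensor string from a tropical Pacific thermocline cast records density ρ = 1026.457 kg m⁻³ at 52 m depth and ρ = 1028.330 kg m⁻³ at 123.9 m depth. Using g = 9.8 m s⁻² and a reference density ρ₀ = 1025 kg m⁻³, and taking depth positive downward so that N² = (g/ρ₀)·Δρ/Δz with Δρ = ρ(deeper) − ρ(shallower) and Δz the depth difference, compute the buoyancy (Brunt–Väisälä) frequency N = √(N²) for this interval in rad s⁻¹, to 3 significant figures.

0.0158 rad s⁻¹

Δρ = 1028.330 − 1026.457 = 1.873 kg m⁻³ over Δz = 123.9 − 52 = 71.9 m.
N² = (9.8/1025) × (1.873/71.9) = 2.4906 × 10⁻⁴ s⁻².
N = √(2.4906 × 10⁻⁴) = 0.015782 rad s⁻¹ ≈ 0.0158 rad s⁻¹.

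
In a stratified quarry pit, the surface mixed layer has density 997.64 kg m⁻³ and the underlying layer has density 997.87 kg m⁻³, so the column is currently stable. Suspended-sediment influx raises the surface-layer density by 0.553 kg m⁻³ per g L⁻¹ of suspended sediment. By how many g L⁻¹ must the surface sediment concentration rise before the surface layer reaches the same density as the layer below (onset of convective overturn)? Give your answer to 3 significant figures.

0.416 g L⁻¹

Density deficit of the surface layer: 997.87 − 997.64 = 0.23 kg m⁻³.
Required change = 0.23 / 0.553 = 0.416 g L⁻¹.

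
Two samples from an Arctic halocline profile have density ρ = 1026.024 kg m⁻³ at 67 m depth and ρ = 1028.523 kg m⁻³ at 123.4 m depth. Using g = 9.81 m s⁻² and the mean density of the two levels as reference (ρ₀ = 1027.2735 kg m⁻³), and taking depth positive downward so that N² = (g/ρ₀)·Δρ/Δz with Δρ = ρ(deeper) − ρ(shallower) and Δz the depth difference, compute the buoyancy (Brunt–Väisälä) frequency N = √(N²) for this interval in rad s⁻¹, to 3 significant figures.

0.0206 rad s⁻¹

Δρ = 1028.523 − 1026.024 = 2.499 kg m⁻³ over Δz = 123.4 − 67 = 56.4 m.
N² = (9.81/1027.2735) × (2.499/56.4) = 4.2313 × 10⁻⁴ s⁻².
N = √(4.2313 × 10⁻⁴) = 0.020570 rad s⁻¹ ≈ 0.0206 rad s⁻¹.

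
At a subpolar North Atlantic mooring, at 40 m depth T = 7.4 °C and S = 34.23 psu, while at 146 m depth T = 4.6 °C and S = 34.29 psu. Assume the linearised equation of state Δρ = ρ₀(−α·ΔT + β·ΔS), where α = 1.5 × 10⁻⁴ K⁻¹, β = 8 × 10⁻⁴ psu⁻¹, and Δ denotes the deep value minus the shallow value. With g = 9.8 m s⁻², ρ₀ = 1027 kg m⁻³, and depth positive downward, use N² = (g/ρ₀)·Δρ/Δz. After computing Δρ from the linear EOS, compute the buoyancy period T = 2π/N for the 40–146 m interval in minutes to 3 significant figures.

ΔT = -2.8 K, ΔS = +0.06 psu (deep − shallow).
Δρ/ρ₀ = −αΔT + βΔS = 4.20 × 10⁻⁴ + 4.80 × 10⁻⁵ = 4.68 × 10⁻⁴, so Δρ ≈ 0.4806 kg m⁻³.
N² = (g/ρ₀)·Δρ/Δz = g·(Δρ/ρ₀)/Δz = 9.8 × 4.68 × 10⁻⁴ / 106 = 4.3268 × 10⁻⁵ s⁻².
N = √(4.3268 × 10⁻⁵) = 6.5778 × 10⁻³ rad s⁻¹ → T = 2π/N = 955.21 s = 15.920 min ≈ 15.9 min.

15.9 min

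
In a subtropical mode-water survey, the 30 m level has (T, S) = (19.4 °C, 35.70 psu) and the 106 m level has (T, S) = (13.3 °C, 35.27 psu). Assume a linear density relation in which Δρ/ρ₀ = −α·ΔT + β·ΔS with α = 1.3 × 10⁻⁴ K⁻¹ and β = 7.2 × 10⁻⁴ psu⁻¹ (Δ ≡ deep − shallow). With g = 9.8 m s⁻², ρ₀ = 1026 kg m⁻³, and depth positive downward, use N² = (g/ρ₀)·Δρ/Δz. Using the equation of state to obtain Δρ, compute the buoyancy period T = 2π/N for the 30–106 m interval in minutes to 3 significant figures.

13.3 min

ΔT = -6.1 K, ΔS = -0.43 psu (deep − shallow).
Δρ/ρ₀ = −αΔT + βΔS = 7.93 × 10⁻⁴ − 3.096 × 10⁻⁴ = 4.834 × 10⁻⁴, so Δρ ≈ 0.4960 kg m⁻³.
N² = (g/ρ₀)·Δρ/Δz = g·(Δρ/ρ₀)/Δz = 9.8 × 4.834 × 10⁻⁴ / 76 = 6.2333 × 10⁻⁵ s⁻².
N = √(6.2333 × 10⁻⁵) = 7.8951 × 10⁻³ rad s⁻¹ → T = 2π/N = 795.83 s = 13.264 min ≈ 13.3 min.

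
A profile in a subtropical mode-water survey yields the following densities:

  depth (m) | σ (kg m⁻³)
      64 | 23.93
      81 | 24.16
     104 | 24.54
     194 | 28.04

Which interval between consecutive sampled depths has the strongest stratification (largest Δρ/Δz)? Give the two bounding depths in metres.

104–194 m

Compute the density gradient over each adjacent pair:
  64–81 m: Δρ/Δz = 0.23/17 = 0.014 kg m⁻⁴
  81–104 m: Δρ/Δz = 0.38/23 = 0.017 kg m⁻⁴
  104–194 m: Δρ/Δz = 3.50/90 = 0.039 kg m⁻⁴
The largest gradient is in the 104–194 m interval — the pycnocline.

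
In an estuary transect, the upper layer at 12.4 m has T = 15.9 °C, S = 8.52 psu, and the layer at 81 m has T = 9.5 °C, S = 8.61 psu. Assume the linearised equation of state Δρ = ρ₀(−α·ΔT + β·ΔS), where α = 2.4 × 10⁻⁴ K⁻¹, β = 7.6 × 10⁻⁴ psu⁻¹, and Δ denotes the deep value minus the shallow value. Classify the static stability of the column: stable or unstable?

ΔT = 9.5 − 15.9 = -6.4 K and ΔS = 8.61 − 8.52 = +0.09 psu (deep − shallow).
−αΔT = 1.536 × 10⁻³; βΔS = 6.84 × 10⁻⁵; sum Δρ/ρ₀ = 1.6044 × 10⁻³.
Δρ/ρ₀ > 0, so Δρ > 0: deeper water is denser → statically stable.

stable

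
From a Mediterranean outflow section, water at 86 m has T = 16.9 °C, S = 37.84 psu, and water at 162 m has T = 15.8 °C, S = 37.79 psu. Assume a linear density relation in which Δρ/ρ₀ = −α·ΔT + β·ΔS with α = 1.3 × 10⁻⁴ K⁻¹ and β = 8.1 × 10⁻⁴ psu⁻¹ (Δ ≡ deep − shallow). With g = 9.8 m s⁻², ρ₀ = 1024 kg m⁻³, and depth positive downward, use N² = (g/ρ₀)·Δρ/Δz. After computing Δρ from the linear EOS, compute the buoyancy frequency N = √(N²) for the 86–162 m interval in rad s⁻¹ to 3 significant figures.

ΔT = -1.1 K, ΔS = -0.05 psu (deep − shallow).
Δρ/ρ₀ = −αΔT + βΔS = 1.43 × 10⁻⁴ − 4.05 × 10⁻⁵ = 1.025 × 10⁻⁴, so Δρ ≈ 0.1050 kg m⁻³.
N² = (g/ρ₀)·Δρ/Δz = g·(Δρ/ρ₀)/Δz = 9.8 × 1.025 × 10⁻⁴ / 76 = 1.3217 × 10⁻⁵ s⁻².
N = √(1.3217 × 10⁻⁵) = 3.6355 × 10⁻³ rad s⁻¹ ≈ 3.64 × 10⁻³ rad s⁻¹.

3.64 × 10⁻³ rad s⁻¹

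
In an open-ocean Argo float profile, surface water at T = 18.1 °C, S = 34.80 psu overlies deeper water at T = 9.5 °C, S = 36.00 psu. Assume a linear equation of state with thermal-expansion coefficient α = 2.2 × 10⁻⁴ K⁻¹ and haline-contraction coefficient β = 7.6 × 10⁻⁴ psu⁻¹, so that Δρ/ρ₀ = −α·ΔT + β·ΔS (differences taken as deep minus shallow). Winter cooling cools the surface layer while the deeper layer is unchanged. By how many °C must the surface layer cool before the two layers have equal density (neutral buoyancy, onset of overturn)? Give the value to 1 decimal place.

Neutral buoyancy requires Δρ = 0, i.e. −α(T_deep − T_surf′) + β(S_deep − S_surf) = 0.
T_surf′ = T_deep − (β/α)·ΔS = 9.5 − (7.6 × 10⁻⁴/2.2 × 10⁻⁴)·(+1.20) = 5.355 °C.
Cooling required: 18.1 − (5.355) = 12.745 °C.

12.7 °C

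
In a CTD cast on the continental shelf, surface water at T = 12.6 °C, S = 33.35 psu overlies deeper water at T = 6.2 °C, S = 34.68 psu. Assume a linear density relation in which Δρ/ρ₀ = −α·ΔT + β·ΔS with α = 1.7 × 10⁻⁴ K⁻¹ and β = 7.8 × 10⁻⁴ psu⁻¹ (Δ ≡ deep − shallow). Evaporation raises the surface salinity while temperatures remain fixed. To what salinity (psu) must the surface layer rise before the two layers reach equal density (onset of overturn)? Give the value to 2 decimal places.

Neutral buoyancy requires −α(T_deep − T_surf) + β(S_deep − S_surf′) = 0.
S_surf′ = S_deep − (α/β)·ΔT = 34.68 − (1.7 × 10⁻⁴/7.8 × 10⁻⁴)·(-6.4) = 36.0749 psu.
Increase required: 36.0749 − 33.35 = 2.7249 psu.

36.07 psu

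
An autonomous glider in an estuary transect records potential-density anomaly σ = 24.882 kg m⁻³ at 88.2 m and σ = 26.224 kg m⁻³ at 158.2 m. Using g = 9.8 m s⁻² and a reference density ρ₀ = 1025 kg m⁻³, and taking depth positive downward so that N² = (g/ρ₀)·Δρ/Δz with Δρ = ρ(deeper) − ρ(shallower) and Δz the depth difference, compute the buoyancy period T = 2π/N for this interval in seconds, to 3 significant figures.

464 s

Δρ = 1026.224 − 1024.882 = 1.342 kg m⁻³ over Δz = 158.2 − 88.2 = 70 m.
N² = (9.8/1025) × (1.342/70) = 1.8330 × 10⁻⁴ s⁻².
N = √(1.8330 × 10⁻⁴) = 0.013539 rad s⁻¹, so T = 2π/N = 464.08 s ≈ 464 s.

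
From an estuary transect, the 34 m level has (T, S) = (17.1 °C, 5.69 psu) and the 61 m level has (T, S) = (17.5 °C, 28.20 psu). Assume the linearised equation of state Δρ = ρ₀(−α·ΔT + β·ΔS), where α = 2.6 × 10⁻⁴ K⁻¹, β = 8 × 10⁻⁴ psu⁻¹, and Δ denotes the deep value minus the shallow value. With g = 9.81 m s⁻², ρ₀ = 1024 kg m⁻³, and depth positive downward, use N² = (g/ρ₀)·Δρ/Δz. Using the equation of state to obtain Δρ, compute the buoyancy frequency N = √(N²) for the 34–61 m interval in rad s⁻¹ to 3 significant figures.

ΔT = +0.4 K, ΔS = +22.51 psu (deep − shallow).
Δρ/ρ₀ = −αΔT + βΔS = -1.04 × 10⁻⁴ + 0.018008 = 0.017904, so Δρ ≈ 18.33 kg m⁻³.
N² = (g/ρ₀)·Δρ/Δz = g·(Δρ/ρ₀)/Δz = 9.81 × 0.017904 / 27 = 6.5051 × 10⁻³ s⁻².
N = √(6.5051 × 10⁻³) = 0.080654 rad s⁻¹ ≈ 0.0807 rad s⁻¹.

0.0807 rad s⁻¹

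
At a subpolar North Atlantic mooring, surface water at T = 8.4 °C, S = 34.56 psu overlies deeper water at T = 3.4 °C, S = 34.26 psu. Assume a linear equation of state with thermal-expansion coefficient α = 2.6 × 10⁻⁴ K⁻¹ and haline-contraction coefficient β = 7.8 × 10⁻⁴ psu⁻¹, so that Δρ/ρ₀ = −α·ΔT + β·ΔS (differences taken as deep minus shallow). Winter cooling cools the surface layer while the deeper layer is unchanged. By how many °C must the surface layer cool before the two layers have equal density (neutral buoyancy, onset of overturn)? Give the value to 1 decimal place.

Neutral buoyancy requires Δρ = 0, i.e. −α(T_deep − T_surf′) + β(S_deep − S_surf) = 0.
T_surf′ = T_deep − (β/α)·ΔS = 3.4 − (7.8 × 10⁻⁴/2.6 × 10⁻⁴)·(-0.30) = 4.300 °C.
Cooling required: 8.4 − (4.300) = 4.100 °C.

4.1 °C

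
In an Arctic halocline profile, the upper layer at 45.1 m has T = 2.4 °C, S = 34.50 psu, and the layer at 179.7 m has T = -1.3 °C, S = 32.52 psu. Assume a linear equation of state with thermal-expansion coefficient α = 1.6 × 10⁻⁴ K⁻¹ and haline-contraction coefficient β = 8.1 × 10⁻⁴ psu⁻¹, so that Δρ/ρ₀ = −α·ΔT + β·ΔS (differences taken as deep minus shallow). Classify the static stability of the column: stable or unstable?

ΔT = -1.3 − 2.4 = -3.7 K and ΔS = 32.52 − 34.50 = -1.98 psu (deep − shallow).
−αΔT = 5.92 × 10⁻⁴; βΔS = -1.6038 × 10⁻³; sum Δρ/ρ₀ = -1.0118 × 10⁻³.
Δρ/ρ₀ < 0, so Δρ < 0: deeper water is lighter → statically unstable; the column would overturn.

unstable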